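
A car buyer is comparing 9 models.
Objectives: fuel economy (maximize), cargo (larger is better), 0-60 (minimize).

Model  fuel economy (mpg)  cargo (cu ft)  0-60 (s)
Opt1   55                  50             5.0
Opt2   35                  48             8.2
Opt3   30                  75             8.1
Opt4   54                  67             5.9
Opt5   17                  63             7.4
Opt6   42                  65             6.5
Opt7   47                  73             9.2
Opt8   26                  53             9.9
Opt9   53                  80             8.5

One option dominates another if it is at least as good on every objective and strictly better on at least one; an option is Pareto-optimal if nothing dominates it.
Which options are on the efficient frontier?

Opt1, Opt3, Opt4, Opt9

Opt1: not dominated (best fuel economy).
Opt2: dominated by Opt1 (fuel economy 55≥35, cargo 50≥48, 0-60 5.0≤8.2).
Opt3: not dominated.
Opt4: not dominated.
Opt5: dominated by Opt4 (fuel economy 54≥17, cargo 67≥63, 0-60 5.9≤7.4).
Opt6: dominated by Opt4 (fuel economy 54≥42, cargo 67≥65, 0-60 5.9≤6.5).
Opt7: dominated by Opt9 (fuel economy 53≥47, cargo 80≥73, 0-60 8.5≤9.2).
Opt8: dominated by Opt3 (fuel economy 30≥26, cargo 75≥53, 0-60 8.1≤9.9).
Opt9: not dominated (best cargo).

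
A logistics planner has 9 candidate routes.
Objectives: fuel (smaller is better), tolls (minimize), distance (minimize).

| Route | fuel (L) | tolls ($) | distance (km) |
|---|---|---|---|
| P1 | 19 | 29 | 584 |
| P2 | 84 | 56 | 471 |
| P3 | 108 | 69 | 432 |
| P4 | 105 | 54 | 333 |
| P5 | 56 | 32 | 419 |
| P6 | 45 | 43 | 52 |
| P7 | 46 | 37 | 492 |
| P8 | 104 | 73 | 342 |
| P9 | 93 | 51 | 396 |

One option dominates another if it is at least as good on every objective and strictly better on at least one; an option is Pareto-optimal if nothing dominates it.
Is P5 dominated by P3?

P3 vs P5: P3 is worse on fuel (108 vs 56), so it does not dominate P5.

No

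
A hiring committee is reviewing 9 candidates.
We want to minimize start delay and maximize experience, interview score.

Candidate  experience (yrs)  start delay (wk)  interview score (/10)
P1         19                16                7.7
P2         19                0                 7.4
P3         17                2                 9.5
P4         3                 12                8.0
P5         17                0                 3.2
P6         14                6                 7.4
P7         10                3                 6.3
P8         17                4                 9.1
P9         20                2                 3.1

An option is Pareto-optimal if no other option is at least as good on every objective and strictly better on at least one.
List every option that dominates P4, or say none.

P3, P8

P3: experience 17≥3, start delay 2≤12, interview score 9.5≥8.0 — dominates P4.
P8: experience 17≥3, start delay 4≤12, interview score 9.1≥8.0 — dominates P4.
Others (P1, P2, P5, P6, P7, P9) are each worse than P4 on at least one objective.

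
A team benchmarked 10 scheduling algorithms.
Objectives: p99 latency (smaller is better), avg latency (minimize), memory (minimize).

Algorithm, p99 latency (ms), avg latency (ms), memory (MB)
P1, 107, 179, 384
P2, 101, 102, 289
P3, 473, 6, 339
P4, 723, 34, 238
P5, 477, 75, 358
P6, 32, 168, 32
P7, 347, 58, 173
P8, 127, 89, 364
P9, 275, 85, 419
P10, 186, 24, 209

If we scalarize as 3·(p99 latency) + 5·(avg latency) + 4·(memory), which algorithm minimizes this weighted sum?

P6

P1: 3·107 + 5·179 + 4·384 = 2752
P2: 3·101 + 5·102 + 4·289 = 1969
P3: 3·473 + 5·6 + 4·339 = 2805
P4: 3·723 + 5·34 + 4·238 = 3291
P5: 3·477 + 5·75 + 4·358 = 3238
P6: 3·32 + 5·168 + 4·32 = 1064
P7: 3·347 + 5·58 + 4·173 = 2023
P8: 3·127 + 5·89 + 4·364 = 2282
P9: 3·275 + 5·85 + 4·419 = 2926
P10: 3·186 + 5·24 + 4·209 = 1514
Lowest: P6 at 1064.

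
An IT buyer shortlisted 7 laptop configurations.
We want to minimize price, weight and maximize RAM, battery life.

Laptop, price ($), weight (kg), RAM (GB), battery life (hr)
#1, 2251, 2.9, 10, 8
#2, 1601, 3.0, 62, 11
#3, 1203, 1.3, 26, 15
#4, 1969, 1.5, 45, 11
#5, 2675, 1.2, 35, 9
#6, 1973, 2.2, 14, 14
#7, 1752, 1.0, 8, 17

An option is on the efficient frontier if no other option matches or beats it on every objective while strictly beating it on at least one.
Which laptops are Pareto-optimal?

#2, #3, #4, #5, #7

#1: dominated by #3 (price 1203≤2251, weight 1.3≤2.9, RAM 26≥10, battery life 15≥8).
#2: not dominated (best RAM).
#3: not dominated (best price).
#4: not dominated.
#5: not dominated.
#6: dominated by #3 (price 1203≤1973, weight 1.3≤2.2, RAM 26≥14, battery life 15≥14).
#7: not dominated (best weight).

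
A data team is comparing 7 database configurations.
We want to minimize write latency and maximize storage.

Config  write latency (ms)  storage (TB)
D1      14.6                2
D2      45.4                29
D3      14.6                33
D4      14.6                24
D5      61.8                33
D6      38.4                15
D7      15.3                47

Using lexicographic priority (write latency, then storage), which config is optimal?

First minimize write latency: best is 14.6, kept {D1, D3, D4}.
Then maximize storage: best is 33, kept {D3}.

D3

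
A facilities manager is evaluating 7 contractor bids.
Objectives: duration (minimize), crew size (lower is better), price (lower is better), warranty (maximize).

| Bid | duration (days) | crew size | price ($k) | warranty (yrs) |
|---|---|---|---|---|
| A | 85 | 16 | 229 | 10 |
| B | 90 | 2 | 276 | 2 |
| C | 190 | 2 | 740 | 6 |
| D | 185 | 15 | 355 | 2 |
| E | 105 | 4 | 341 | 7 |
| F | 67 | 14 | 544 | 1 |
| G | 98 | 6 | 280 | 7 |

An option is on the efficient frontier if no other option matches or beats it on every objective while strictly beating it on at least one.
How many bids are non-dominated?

A: not dominated (best price).
B: not dominated.
C: not dominated.
D: dominated by B (duration 90≤185, crew size 2≤15, price 276≤355, warranty 2≥2).
E: not dominated.
F: not dominated (best duration).
G: not dominated.
Pareto-optimal: A, B, C, E, F, G → 6.

6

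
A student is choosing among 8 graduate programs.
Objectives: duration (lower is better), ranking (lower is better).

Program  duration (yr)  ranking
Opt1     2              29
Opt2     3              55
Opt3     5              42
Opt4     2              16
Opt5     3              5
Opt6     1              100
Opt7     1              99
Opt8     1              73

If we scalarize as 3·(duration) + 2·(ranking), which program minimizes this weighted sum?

Opt5

Opt1: 3·2 + 2·29 = 64
Opt2: 3·3 + 2·55 = 119
Opt3: 3·5 + 2·42 = 99
Opt4: 3·2 + 2·16 = 38
Opt5: 3·3 + 2·5 = 19
Opt6: 3·1 + 2·100 = 203
Opt7: 3·1 + 2·99 = 201
Opt8: 3·1 + 2·73 = 149
Lowest: Opt5 at 19.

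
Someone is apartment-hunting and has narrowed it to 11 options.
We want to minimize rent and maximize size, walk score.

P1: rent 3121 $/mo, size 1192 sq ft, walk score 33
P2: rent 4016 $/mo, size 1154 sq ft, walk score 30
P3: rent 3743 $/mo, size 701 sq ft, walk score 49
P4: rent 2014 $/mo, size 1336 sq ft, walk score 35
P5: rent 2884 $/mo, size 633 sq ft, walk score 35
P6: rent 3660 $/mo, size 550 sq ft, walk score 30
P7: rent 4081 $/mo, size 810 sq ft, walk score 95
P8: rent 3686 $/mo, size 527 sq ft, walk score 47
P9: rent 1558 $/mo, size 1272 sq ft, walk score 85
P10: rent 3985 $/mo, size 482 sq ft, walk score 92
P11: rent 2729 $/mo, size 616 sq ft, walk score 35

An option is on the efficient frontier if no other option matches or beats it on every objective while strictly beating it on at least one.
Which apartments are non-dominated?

P1: dominated by P4 (rent 2014≤3121, size 1336≥1192, walk score 35≥33).
P2: dominated by P1 (rent 3121≤4016, size 1192≥1154, walk score 33≥30).
P3: dominated by P9 (rent 1558≤3743, size 1272≥701, walk score 85≥49).
P4: not dominated (best size).
P5: dominated by P4 (rent 2014≤2884, size 1336≥633, walk score 35≥35).
P6: dominated by P1 (rent 3121≤3660, size 1192≥550, walk score 33≥30).
P7: not dominated (best walk score).
P8: dominated by P9 (rent 1558≤3686, size 1272≥527, walk score 85≥47).
P9: not dominated (best rent).
P10: not dominated.
P11: dominated by P4 (rent 2014≤2729, size 1336≥616, walk score 35≥35).

P4, P7, P9, P10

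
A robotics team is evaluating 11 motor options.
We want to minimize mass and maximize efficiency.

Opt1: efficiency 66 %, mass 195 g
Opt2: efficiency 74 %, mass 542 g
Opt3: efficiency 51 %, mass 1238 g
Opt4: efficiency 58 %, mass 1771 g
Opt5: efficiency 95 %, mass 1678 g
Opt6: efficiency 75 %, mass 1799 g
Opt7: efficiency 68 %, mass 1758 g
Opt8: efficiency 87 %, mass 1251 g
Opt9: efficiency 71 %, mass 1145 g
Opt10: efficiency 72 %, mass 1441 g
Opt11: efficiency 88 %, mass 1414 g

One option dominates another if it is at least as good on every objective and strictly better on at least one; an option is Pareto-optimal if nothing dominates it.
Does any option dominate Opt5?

No

Opt1: worse on efficiency (66 vs 95).
Opt2: worse on efficiency (74 vs 95).
Opt3: worse on efficiency (51 vs 95).
Opt4: worse on efficiency (58 vs 95).
Opt6: worse on efficiency (75 vs 95).
Opt7: worse on efficiency (68 vs 95).
Opt8: worse on efficiency (87 vs 95).
Opt9: worse on efficiency (71 vs 95).
Opt10: worse on efficiency (72 vs 95).
Opt11: worse on efficiency (88 vs 95).
No option is at least as good as Opt5 on every objective and strictly better on one.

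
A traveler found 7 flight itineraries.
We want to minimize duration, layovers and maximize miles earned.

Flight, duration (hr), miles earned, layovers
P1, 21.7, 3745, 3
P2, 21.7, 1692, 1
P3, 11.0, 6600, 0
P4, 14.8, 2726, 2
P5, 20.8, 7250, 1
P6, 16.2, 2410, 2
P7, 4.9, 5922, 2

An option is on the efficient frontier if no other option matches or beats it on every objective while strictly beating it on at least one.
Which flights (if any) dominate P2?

P3, P5

P3: duration 11.0≤21.7, miles earned 6600≥1692, layovers 0≤1 — dominates P2.
P5: duration 20.8≤21.7, miles earned 7250≥1692, layovers 1≤1 — dominates P2.
Others (P1, P4, P6, P7) are each worse than P2 on at least one objective.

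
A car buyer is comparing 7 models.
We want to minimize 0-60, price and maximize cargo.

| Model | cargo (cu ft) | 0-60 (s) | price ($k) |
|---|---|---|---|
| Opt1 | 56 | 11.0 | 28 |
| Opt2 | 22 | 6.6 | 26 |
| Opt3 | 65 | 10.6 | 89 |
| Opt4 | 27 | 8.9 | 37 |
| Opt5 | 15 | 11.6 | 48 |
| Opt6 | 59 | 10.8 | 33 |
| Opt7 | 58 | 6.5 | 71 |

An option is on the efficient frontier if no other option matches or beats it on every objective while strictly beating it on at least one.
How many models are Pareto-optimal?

6

Opt1: not dominated.
Opt2: not dominated (best price).
Opt3: not dominated (best cargo).
Opt4: not dominated.
Opt5: dominated by Opt1 (cargo 56≥15, 0-60 11.0≤11.6, price 28≤48).
Opt6: not dominated.
Opt7: not dominated (best 0-60).
Pareto-optimal: Opt1, Opt2, Opt3, Opt4, Opt6, Opt7 → 6.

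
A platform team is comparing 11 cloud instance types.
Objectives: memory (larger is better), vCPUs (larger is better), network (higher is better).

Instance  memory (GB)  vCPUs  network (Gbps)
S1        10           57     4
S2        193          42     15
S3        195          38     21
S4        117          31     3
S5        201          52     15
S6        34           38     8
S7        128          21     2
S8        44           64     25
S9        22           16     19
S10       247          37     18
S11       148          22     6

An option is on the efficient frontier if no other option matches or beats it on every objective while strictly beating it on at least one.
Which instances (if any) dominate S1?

S8

S8: memory 44≥10, vCPUs 64≥57, network 25≥4 — dominates S1.
Others (S2, S3, S4, S5, S6, S7, S9, S10, S11) are each worse than S1 on at least one objective.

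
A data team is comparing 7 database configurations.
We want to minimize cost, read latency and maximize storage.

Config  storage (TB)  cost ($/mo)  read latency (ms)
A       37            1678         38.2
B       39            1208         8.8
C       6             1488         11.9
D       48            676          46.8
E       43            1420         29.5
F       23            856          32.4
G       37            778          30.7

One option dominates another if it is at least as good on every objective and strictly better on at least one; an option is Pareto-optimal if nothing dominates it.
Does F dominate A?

F vs A: F is worse on storage (23 vs 37), so it does not dominate A.

No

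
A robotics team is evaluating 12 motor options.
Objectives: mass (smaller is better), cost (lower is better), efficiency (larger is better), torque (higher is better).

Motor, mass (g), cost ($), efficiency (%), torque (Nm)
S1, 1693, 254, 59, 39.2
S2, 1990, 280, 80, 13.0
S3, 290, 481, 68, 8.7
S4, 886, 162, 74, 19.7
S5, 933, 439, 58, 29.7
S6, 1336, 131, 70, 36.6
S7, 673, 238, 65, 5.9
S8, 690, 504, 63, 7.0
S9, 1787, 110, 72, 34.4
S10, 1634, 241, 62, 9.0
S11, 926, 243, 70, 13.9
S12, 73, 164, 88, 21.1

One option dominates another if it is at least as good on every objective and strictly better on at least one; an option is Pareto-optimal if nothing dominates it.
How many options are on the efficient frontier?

6

S1: not dominated (best torque).
S2: dominated by S12 (mass 73≤1990, cost 164≤280, efficiency 88≥80, torque 21.1≥13.0).
S3: dominated by S12 (mass 73≤290, cost 164≤481, efficiency 88≥68, torque 21.1≥8.7).
S4: not dominated.
S5: not dominated.
S6: not dominated.
S7: dominated by S12 (mass 73≤673, cost 164≤238, efficiency 88≥65, torque 21.1≥5.9).
S8: dominated by S3 (mass 290≤690, cost 481≤504, efficiency 68≥63, torque 8.7≥7.0).
S9: not dominated (best cost).
S10: dominated by S4 (mass 886≤1634, cost 162≤241, efficiency 74≥62, torque 19.7≥9.0).
S11: dominated by S4 (mass 886≤926, cost 162≤243, efficiency 74≥70, torque 19.7≥13.9).
S12: not dominated (best mass).
Pareto-optimal: S1, S4, S5, S6, S9, S12 → 6.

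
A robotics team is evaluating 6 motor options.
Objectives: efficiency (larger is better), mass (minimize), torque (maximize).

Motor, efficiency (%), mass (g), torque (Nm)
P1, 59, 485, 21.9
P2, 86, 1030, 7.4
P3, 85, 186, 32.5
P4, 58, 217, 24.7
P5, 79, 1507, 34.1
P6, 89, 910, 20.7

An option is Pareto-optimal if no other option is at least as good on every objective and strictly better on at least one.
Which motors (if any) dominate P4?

P3

P3: efficiency 85≥58, mass 186≤217, torque 32.5≥24.7 — dominates P4.
Others (P1, P2, P5, P6) are each worse than P4 on at least one objective.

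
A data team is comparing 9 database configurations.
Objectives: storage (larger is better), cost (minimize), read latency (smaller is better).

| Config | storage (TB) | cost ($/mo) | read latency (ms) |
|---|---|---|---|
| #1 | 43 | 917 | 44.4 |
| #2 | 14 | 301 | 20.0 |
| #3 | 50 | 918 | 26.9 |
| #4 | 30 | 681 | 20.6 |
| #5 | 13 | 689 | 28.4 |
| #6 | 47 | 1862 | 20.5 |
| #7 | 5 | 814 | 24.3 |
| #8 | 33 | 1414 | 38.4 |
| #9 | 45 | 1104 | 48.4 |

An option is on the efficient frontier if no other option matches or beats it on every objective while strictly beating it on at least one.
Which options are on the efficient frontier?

#1, #2, #3, #4, #6

#1: not dominated.
#2: not dominated (best cost).
#3: not dominated (best storage).
#4: not dominated.
#5: dominated by #2 (storage 14≥13, cost 301≤689, read latency 20.0≤28.4).
#6: not dominated.
#7: dominated by #2 (storage 14≥5, cost 301≤814, read latency 20.0≤24.3).
#8: dominated by #3 (storage 50≥33, cost 918≤1414, read latency 26.9≤38.4).
#9: dominated by #3 (storage 50≥45, cost 918≤1104, read latency 26.9≤48.4).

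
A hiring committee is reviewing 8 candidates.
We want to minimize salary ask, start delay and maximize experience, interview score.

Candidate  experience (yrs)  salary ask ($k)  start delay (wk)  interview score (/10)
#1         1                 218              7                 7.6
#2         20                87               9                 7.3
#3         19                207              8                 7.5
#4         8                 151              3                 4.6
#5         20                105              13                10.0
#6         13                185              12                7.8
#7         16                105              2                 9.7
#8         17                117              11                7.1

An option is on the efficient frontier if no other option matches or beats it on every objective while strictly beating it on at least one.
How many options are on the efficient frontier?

#1: dominated by #7 (experience 16≥1, salary ask 105≤218, start delay 2≤7, interview score 9.7≥7.6).
#2: not dominated (best salary ask).
#3: not dominated.
#4: dominated by #7 (experience 16≥8, salary ask 105≤151, start delay 2≤3, interview score 9.7≥4.6).
#5: not dominated (best interview score).
#6: dominated by #7 (experience 16≥13, salary ask 105≤185, start delay 2≤12, interview score 9.7≥7.8).
#7: not dominated (best start delay).
#8: dominated by #2 (experience 20≥17, salary ask 87≤117, start delay 9≤11, interview score 7.3≥7.1).
Pareto-optimal: #2, #3, #5, #7 → 4.

4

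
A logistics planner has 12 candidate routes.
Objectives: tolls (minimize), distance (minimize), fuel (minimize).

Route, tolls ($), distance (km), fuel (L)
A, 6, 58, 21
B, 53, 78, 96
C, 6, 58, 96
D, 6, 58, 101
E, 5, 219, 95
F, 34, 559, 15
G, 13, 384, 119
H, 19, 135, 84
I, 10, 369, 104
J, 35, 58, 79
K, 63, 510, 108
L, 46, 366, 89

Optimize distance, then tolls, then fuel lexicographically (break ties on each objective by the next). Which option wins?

A

First minimize distance: best is 58, kept {A, C, D, J}.
Then minimize tolls: best is 6, kept {A, C, D}.
Then minimize fuel: best is 21, kept {A}.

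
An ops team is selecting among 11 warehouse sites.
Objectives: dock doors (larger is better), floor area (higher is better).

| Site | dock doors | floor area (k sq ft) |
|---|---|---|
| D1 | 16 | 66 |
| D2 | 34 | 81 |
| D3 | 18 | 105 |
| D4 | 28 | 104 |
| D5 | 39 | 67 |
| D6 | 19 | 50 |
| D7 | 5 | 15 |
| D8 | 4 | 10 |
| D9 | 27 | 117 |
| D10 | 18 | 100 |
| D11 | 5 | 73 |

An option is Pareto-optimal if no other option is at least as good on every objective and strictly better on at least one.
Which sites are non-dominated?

D2, D4, D5, D9

D1: dominated by D2 (dock doors 34≥16, floor area 81≥66).
D2: not dominated.
D3: dominated by D9 (dock doors 27≥18, floor area 117≥105).
D4: not dominated.
D5: not dominated (best dock doors).
D6: dominated by D2 (dock doors 34≥19, floor area 81≥50).
D7: dominated by D1 (dock doors 16≥5, floor area 66≥15).
D8: dominated by D1 (dock doors 16≥4, floor area 66≥10).
D9: not dominated (best floor area).
D10: dominated by D3 (dock doors 18≥18, floor area 105≥100).
D11: dominated by D2 (dock doors 34≥5, floor area 81≥73).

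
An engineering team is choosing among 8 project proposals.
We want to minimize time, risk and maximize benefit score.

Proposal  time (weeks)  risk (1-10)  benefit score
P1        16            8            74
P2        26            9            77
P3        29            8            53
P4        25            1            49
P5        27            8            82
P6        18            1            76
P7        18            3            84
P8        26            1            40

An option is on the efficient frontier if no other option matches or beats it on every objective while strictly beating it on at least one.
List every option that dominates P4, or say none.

P6: time 18≤25, risk 1≤1, benefit score 76≥49 — dominates P4.
Others (P1, P2, P3, P5, P7, P8) are each worse than P4 on at least one objective.

P6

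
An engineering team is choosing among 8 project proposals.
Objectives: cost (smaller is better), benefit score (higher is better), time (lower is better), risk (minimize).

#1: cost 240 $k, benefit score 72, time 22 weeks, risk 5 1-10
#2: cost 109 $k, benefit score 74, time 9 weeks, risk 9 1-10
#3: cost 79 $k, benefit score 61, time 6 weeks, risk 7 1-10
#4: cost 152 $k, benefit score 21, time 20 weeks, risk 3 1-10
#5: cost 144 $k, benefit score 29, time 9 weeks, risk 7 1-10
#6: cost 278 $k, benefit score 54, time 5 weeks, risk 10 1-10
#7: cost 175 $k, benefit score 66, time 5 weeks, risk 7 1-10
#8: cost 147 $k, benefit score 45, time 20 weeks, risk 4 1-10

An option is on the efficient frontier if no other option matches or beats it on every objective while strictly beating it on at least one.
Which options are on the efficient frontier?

#1, #2, #3, #4, #7, #8

#1: not dominated.
#2: not dominated (best benefit score).
#3: not dominated (best cost).
#4: not dominated (best risk).
#5: dominated by #3 (cost 79≤144, benefit score 61≥29, time 6≤9, risk 7≤7).
#6: dominated by #7 (cost 175≤278, benefit score 66≥54, time 5≤5, risk 7≤10).
#7: not dominated.
#8: not dominated.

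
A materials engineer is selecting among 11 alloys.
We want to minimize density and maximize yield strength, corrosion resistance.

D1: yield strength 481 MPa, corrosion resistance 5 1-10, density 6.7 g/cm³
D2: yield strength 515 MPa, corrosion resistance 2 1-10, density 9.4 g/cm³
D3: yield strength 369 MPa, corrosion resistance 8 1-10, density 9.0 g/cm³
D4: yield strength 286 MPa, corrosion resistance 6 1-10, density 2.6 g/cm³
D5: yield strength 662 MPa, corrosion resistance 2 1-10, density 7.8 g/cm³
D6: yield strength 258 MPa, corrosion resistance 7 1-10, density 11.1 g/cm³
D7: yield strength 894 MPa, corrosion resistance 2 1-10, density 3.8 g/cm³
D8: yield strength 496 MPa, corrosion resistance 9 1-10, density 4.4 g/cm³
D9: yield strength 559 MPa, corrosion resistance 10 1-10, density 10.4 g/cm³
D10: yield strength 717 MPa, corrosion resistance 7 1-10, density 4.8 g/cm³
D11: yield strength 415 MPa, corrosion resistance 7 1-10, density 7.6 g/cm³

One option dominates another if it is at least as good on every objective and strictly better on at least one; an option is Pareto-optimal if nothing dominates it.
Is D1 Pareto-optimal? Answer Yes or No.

D8 vs D1: yield strength 496≥481, corrosion resistance 9≥5, density 4.4≤6.7 — D8 is at least as good on every objective and strictly better on at least one, so D8 dominates D1.

No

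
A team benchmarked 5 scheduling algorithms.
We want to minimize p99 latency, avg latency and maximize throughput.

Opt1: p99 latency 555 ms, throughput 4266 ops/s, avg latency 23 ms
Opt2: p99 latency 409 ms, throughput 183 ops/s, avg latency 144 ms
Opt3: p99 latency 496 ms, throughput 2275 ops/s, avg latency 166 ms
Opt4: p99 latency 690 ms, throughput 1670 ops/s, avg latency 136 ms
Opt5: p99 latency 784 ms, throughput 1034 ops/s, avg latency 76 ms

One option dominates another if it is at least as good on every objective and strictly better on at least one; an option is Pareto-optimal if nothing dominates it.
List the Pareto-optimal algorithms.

Opt1: not dominated (best throughput).
Opt2: not dominated (best p99 latency).
Opt3: not dominated.
Opt4: dominated by Opt1 (p99 latency 555≤690, throughput 4266≥1670, avg latency 23≤136).
Opt5: dominated by Opt1 (p99 latency 555≤784, throughput 4266≥1034, avg latency 23≤76).

Opt1, Opt2, Opt3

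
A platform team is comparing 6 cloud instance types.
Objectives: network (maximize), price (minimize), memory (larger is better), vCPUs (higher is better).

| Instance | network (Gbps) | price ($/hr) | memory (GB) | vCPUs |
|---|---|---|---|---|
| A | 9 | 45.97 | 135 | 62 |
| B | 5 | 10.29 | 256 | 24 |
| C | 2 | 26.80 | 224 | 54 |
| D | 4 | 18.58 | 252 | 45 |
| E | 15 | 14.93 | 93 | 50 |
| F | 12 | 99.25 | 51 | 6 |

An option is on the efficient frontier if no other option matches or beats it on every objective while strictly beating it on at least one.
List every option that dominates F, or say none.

E: network 15≥12, price 14.93≤99.25, memory 93≥51, vCPUs 50≥6 — dominates F.
Others (A, B, C, D) are each worse than F on at least one objective.

E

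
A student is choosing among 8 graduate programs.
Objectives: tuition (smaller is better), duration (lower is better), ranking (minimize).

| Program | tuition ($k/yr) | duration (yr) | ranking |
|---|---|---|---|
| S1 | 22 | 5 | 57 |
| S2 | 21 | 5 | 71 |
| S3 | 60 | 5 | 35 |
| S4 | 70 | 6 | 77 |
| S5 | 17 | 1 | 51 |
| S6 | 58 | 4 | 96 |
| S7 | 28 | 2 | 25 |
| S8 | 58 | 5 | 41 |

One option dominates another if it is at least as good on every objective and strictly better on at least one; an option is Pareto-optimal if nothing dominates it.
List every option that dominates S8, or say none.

S7: tuition 28≤58, duration 2≤5, ranking 25≤41 — dominates S8.
Others (S1, S2, S3, S4, S5, S6) are each worse than S8 on at least one objective.

S7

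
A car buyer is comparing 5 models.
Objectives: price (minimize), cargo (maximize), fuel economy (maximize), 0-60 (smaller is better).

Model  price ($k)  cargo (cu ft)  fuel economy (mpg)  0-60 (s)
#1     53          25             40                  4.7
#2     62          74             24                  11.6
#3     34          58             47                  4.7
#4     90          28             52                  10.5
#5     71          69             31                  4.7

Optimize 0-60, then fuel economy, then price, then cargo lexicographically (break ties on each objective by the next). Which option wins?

First minimize 0-60: best is 4.7, kept {#1, #3, #5}.
Then maximize fuel economy: best is 47, kept {#3}.

#3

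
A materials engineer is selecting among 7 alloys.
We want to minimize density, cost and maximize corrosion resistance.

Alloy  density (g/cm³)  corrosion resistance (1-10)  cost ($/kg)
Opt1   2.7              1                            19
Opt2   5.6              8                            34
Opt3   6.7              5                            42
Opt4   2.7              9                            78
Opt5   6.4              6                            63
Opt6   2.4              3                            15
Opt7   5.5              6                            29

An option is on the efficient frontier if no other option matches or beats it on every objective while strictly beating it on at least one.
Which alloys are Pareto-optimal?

Opt2, Opt4, Opt6, Opt7

Opt1: dominated by Opt6 (density 2.4≤2.7, corrosion resistance 3≥1, cost 15≤19).
Opt2: not dominated.
Opt3: dominated by Opt2 (density 5.6≤6.7, corrosion resistance 8≥5, cost 34≤42).
Opt4: not dominated (best corrosion resistance).
Opt5: dominated by Opt2 (density 5.6≤6.4, corrosion resistance 8≥6, cost 34≤63).
Opt6: not dominated (best density).
Opt7: not dominated.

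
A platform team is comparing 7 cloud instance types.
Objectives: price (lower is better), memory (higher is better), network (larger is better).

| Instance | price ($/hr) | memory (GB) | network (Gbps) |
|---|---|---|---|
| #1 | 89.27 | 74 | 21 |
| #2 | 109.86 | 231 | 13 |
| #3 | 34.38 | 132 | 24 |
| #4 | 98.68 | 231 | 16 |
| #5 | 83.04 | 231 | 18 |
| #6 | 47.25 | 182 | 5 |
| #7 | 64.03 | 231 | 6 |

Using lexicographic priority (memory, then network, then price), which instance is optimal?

First maximize memory: best is 231, kept {#2, #4, #5, #7}.
Then maximize network: best is 18, kept {#5}.

#5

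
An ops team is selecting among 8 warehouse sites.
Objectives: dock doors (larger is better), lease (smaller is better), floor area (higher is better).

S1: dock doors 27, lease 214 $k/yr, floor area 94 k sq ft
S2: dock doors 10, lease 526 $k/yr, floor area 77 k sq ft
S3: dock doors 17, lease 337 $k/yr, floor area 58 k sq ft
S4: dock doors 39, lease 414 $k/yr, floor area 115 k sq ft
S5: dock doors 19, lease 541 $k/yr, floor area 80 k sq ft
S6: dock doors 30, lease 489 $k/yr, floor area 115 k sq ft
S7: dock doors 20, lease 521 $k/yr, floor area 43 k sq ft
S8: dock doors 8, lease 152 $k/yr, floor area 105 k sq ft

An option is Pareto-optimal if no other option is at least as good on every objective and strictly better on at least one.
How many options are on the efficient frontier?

S1: not dominated.
S2: dominated by S1 (dock doors 27≥10, lease 214≤526, floor area 94≥77).
S3: dominated by S1 (dock doors 27≥17, lease 214≤337, floor area 94≥58).
S4: not dominated (best dock doors).
S5: dominated by S1 (dock doors 27≥19, lease 214≤541, floor area 94≥80).
S6: dominated by S4 (dock doors 39≥30, lease 414≤489, floor area 115≥115).
S7: dominated by S1 (dock doors 27≥20, lease 214≤521, floor area 94≥43).
S8: not dominated (best lease).
Pareto-optimal: S1, S4, S8 → 3.

3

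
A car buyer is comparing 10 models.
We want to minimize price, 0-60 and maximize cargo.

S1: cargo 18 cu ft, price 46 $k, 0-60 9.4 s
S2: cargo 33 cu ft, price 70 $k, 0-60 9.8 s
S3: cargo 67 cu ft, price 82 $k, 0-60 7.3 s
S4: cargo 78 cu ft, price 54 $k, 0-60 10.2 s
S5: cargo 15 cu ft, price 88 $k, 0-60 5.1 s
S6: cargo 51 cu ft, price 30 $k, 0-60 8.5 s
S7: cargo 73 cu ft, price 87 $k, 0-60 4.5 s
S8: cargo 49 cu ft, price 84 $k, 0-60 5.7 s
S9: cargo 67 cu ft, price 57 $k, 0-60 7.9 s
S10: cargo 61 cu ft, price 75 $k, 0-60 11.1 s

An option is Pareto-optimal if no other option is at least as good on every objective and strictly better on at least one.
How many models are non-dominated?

S1: dominated by S6 (cargo 51≥18, price 30≤46, 0-60 8.5≤9.4).
S2: dominated by S6 (cargo 51≥33, price 30≤70, 0-60 8.5≤9.8).
S3: not dominated.
S4: not dominated (best cargo).
S5: dominated by S7 (cargo 73≥15, price 87≤88, 0-60 4.5≤5.1).
S6: not dominated (best price).
S7: not dominated (best 0-60).
S8: not dominated.
S9: not dominated.
S10: dominated by S4 (cargo 78≥61, price 54≤75, 0-60 10.2≤11.1).
Pareto-optimal: S3, S4, S6, S7, S8, S9 → 6.

6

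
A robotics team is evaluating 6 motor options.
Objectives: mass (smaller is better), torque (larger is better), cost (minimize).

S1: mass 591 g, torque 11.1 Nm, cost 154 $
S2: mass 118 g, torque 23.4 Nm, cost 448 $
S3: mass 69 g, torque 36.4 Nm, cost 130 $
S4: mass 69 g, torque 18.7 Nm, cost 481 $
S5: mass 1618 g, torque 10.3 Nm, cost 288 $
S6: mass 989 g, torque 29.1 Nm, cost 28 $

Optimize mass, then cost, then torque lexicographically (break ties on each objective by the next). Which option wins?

S3

First minimize mass: best is 69, kept {S3, S4}.
Then minimize cost: best is 130, kept {S3}.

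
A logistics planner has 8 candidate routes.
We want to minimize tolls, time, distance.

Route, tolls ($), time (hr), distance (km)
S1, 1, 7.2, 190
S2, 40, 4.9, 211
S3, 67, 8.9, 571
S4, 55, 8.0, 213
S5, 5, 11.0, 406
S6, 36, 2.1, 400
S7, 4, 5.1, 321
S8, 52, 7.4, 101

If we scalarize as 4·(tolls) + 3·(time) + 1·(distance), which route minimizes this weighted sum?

S1: 4·1 + 3·7.2 + 1·190 = 215.6
S2: 4·40 + 3·4.9 + 1·211 = 385.7
S3: 4·67 + 3·8.9 + 1·571 = 865.7
S4: 4·55 + 3·8.0 + 1·213 = 457.0
S5: 4·5 + 3·11.0 + 1·406 = 459.0
S6: 4·36 + 3·2.1 + 1·400 = 550.3
S7: 4·4 + 3·5.1 + 1·321 = 352.3
S8: 4·52 + 3·7.4 + 1·101 = 331.2
Lowest: S1 at 215.6.

S1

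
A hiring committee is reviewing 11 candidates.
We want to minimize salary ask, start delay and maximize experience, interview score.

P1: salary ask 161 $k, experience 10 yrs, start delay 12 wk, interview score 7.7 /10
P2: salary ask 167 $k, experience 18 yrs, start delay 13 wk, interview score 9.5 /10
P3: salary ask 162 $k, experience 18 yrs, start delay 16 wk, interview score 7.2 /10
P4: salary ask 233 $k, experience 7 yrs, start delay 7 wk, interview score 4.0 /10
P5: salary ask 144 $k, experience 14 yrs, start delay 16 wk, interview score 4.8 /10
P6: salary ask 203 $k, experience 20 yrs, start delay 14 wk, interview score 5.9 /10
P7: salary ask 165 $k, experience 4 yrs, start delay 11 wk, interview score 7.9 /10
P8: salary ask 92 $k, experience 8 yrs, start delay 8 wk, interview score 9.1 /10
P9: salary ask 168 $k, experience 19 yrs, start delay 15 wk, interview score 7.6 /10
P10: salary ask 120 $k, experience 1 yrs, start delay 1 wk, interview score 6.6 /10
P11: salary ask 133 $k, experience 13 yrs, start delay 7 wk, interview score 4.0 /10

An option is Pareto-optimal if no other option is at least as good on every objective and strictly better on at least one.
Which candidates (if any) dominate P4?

P11

P11: salary ask 133≤233, experience 13≥7, start delay 7≤7, interview score 4.0≥4.0 — dominates P4.
Others (P1, P2, P3, P5, P6, P7, P8, P9, P10) are each worse than P4 on at least one objective.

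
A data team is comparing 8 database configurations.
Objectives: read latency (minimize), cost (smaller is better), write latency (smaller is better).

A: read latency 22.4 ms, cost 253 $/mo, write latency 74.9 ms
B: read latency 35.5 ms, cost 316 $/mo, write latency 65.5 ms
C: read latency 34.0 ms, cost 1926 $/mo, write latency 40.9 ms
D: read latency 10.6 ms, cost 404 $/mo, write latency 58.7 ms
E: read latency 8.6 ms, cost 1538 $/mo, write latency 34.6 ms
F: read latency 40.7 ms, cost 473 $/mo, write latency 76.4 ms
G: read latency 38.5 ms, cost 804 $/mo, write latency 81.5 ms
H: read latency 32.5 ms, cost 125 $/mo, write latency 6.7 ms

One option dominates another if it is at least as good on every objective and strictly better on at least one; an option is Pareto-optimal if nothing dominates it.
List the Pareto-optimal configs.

A, D, E, H

A: not dominated.
B: dominated by H (read latency 32.5≤35.5, cost 125≤316, write latency 6.7≤65.5).
C: dominated by E (read latency 8.6≤34.0, cost 1538≤1926, write latency 34.6≤40.9).
D: not dominated.
E: not dominated (best read latency).
F: dominated by A (read latency 22.4≤40.7, cost 253≤473, write latency 74.9≤76.4).
G: dominated by A (read latency 22.4≤38.5, cost 253≤804, write latency 74.9≤81.5).
H: not dominated (best cost).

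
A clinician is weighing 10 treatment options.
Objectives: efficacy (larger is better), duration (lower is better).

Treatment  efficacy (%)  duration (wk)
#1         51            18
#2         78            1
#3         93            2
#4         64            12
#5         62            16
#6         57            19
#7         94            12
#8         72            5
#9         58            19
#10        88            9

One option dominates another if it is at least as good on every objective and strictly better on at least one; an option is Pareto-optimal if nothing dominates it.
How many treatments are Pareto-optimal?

#1: dominated by #2 (efficacy 78≥51, duration 1≤18).
#2: not dominated (best duration).
#3: not dominated.
#4: dominated by #2 (efficacy 78≥64, duration 1≤12).
#5: dominated by #2 (efficacy 78≥62, duration 1≤16).
#6: dominated by #2 (efficacy 78≥57, duration 1≤19).
#7: not dominated (best efficacy).
#8: dominated by #2 (efficacy 78≥72, duration 1≤5).
#9: dominated by #2 (efficacy 78≥58, duration 1≤19).
#10: dominated by #3 (efficacy 93≥88, duration 2≤9).
Pareto-optimal: #2, #3, #7 → 3.

3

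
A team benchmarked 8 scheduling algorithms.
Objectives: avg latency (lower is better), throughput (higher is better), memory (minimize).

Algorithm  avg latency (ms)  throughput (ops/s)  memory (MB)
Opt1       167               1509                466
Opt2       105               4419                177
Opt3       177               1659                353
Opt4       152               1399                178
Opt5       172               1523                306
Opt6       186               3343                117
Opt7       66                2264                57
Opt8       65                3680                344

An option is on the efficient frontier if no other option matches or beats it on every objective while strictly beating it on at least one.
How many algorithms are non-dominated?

Opt1: dominated by Opt2 (avg latency 105≤167, throughput 4419≥1509, memory 177≤466).
Opt2: not dominated (best throughput).
Opt3: dominated by Opt2 (avg latency 105≤177, throughput 4419≥1659, memory 177≤353).
Opt4: dominated by Opt2 (avg latency 105≤152, throughput 4419≥1399, memory 177≤178).
Opt5: dominated by Opt2 (avg latency 105≤172, throughput 4419≥1523, memory 177≤306).
Opt6: not dominated.
Opt7: not dominated (best memory).
Opt8: not dominated (best avg latency).
Pareto-optimal: Opt2, Opt6, Opt7, Opt8 → 4.

4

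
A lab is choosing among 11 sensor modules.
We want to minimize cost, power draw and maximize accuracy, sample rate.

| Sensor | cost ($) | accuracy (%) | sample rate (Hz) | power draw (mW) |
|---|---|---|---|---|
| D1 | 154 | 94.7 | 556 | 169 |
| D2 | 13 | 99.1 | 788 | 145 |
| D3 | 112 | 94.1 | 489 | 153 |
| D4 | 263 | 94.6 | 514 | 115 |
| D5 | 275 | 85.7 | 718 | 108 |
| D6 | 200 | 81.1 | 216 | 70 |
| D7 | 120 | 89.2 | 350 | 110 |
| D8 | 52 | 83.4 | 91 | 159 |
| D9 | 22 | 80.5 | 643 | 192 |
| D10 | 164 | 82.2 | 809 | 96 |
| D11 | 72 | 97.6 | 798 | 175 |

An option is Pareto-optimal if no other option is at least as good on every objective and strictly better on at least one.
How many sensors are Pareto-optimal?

D1: dominated by D2 (cost 13≤154, accuracy 99.1≥94.7, sample rate 788≥556, power draw 145≤169).
D2: not dominated (best cost).
D3: dominated by D2 (cost 13≤112, accuracy 99.1≥94.1, sample rate 788≥489, power draw 145≤153).
D4: not dominated.
D5: not dominated.
D6: not dominated (best power draw).
D7: not dominated.
D8: dominated by D2 (cost 13≤52, accuracy 99.1≥83.4, sample rate 788≥91, power draw 145≤159).
D9: dominated by D2 (cost 13≤22, accuracy 99.1≥80.5, sample rate 788≥643, power draw 145≤192).
D10: not dominated (best sample rate).
D11: not dominated.
Pareto-optimal: D2, D4, D5, D6, D7, D10, D11 → 7.

7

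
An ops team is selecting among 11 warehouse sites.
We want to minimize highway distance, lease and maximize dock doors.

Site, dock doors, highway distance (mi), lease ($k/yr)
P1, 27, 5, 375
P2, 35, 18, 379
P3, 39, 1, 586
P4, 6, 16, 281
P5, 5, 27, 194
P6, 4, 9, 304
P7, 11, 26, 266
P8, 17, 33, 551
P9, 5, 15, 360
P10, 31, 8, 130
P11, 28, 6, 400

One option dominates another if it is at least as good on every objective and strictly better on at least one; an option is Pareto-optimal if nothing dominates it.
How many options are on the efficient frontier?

P1: not dominated.
P2: not dominated.
P3: not dominated (best dock doors).
P4: dominated by P10 (dock doors 31≥6, highway distance 8≤16, lease 130≤281).
P5: dominated by P10 (dock doors 31≥5, highway distance 8≤27, lease 130≤194).
P6: dominated by P10 (dock doors 31≥4, highway distance 8≤9, lease 130≤304).
P7: dominated by P10 (dock doors 31≥11, highway distance 8≤26, lease 130≤266).
P8: dominated by P1 (dock doors 27≥17, highway distance 5≤33, lease 375≤551).
P9: dominated by P10 (dock doors 31≥5, highway distance 8≤15, lease 130≤360).
P10: not dominated (best lease).
P11: not dominated.
Pareto-optimal: P1, P2, P3, P10, P11 → 5.

5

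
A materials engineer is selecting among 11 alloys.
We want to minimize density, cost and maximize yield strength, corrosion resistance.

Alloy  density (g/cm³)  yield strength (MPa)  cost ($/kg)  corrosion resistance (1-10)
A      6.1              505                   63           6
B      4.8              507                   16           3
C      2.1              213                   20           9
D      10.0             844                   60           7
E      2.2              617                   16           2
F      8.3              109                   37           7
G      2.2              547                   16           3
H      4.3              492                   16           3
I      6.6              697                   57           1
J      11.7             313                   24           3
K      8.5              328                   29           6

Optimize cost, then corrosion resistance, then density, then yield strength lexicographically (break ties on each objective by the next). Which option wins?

First minimize cost: best is 16, kept {B, E, G, H}.
Then maximize corrosion resistance: best is 3, kept {B, G, H}.
Then minimize density: best is 2.2, kept {G}.

G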